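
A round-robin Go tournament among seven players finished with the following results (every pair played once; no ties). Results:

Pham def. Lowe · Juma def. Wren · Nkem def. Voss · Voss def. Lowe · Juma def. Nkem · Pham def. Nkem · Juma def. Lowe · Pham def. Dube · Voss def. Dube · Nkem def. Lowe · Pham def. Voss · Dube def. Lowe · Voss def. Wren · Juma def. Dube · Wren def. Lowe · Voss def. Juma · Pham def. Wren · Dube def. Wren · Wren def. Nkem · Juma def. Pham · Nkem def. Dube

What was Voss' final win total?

Voss' results: beat Dube, Wren, Lowe, Juma; lost to Nkem, Pham.
That is 4 wins.

4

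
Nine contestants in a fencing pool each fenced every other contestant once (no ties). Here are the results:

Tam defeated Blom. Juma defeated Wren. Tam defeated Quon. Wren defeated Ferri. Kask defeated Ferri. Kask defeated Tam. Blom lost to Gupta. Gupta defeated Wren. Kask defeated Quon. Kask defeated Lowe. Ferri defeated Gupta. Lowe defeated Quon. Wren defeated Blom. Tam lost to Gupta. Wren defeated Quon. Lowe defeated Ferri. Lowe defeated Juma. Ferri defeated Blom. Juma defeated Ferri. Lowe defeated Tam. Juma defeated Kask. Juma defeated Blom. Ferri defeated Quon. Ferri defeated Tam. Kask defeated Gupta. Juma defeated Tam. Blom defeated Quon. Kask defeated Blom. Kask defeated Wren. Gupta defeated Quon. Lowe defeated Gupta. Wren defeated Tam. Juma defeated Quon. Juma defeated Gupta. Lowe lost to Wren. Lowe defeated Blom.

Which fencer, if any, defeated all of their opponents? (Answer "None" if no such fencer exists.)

Highest win total is Kask with 7 (out of 8 possible).
Kask lost to Juma, so no fencer went undefeated.

None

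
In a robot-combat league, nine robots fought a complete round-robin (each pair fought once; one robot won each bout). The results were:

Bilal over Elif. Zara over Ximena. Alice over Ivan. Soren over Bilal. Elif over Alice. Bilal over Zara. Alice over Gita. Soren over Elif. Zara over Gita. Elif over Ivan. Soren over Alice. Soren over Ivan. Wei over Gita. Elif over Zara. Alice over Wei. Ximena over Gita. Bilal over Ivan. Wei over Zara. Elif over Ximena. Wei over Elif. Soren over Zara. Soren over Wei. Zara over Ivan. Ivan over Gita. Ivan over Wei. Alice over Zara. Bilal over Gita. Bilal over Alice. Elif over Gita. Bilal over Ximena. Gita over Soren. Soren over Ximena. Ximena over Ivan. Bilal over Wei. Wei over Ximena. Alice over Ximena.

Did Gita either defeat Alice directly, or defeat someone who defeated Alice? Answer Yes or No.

Yes

Gita did not beat Alice directly.
Gita beat Soren. Of those, Soren beat Alice.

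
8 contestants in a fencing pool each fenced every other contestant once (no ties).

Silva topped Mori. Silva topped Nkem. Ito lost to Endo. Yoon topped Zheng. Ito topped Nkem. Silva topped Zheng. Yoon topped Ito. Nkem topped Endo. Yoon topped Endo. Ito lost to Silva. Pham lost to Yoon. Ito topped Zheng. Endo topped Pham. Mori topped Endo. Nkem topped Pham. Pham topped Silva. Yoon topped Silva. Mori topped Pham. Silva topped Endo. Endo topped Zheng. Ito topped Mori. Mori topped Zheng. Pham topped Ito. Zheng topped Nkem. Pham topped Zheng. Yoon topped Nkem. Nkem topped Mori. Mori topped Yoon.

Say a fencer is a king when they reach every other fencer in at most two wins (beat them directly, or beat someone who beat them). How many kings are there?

4

Mori reaches everyone (king).
Silva reaches everyone (king).
Yoon reaches everyone (king).
Endo cannot reach Yoon in two steps.
Zheng cannot reach Silva, Yoon, Ito in two steps.
Pham cannot reach Yoon in two steps.
Nkem reaches everyone (king).
Ito cannot reach Silva in two steps.
Kings: Mori, Silva, Yoon, Nkem — 4.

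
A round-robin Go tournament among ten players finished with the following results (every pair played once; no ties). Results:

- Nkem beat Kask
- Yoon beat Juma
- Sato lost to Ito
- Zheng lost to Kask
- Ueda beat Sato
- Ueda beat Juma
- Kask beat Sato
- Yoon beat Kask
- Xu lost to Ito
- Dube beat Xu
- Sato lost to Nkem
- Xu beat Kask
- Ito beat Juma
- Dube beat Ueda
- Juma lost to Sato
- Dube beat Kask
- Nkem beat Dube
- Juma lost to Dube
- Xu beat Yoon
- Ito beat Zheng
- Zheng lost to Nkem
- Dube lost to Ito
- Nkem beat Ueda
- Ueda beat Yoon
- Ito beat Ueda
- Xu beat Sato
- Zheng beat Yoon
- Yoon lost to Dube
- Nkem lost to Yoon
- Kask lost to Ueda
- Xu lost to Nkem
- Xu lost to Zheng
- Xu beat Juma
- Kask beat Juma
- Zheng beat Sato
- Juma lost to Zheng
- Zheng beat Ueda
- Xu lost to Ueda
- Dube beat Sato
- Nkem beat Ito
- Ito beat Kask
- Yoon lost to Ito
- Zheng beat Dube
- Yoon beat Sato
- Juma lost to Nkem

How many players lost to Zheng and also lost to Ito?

6

Zheng beat: Juma, Sato, Xu, Ueda, Yoon, Dube.
Ito beat: Juma, Zheng, Sato, Xu, Ueda, Yoon, Dube, Kask.
Both beat: Juma, Sato, Xu, Ueda, Yoon, Dube — 6.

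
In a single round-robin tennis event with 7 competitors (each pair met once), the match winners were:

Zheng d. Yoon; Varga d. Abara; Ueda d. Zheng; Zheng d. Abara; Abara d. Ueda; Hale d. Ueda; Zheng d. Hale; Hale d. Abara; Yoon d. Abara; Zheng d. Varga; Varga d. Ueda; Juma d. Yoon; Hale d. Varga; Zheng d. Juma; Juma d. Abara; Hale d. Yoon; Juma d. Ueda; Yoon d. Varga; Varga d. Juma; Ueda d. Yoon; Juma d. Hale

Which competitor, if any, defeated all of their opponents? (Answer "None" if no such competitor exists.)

None

Highest win total is Zheng with 5 (out of 6 possible).
Zheng lost to Ueda, so no competitor went undefeated.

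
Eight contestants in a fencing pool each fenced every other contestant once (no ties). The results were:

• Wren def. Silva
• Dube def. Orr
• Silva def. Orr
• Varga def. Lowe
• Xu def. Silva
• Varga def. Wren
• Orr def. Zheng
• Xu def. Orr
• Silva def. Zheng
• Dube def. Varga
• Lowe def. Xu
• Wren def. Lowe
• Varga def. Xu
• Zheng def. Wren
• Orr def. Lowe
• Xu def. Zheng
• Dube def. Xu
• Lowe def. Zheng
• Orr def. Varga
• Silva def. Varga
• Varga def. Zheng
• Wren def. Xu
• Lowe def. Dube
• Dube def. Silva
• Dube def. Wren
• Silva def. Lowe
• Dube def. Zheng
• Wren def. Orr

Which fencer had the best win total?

Win totals: Varga 4, Orr 3, Lowe 3, Xu 3, Silva 4, Zheng 1, Dube 6, Wren 4.
Dube leads with 6 wins (next highest: 4).

Dube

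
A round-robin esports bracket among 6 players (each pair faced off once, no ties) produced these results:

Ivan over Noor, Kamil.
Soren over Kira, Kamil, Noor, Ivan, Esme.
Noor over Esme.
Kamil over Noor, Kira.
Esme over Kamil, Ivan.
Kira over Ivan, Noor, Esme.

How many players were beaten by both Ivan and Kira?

Ivan beat: Noor, Kamil.
Kira beat: Esme, Noor, Ivan.
Both beat: Noor — 1.

1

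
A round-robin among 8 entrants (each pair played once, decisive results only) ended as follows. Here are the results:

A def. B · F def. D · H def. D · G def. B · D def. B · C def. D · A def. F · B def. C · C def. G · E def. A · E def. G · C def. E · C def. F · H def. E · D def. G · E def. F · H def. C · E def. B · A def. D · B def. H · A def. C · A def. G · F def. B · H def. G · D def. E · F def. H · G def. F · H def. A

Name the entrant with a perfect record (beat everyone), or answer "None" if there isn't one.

Highest win total is H with 5 (out of 7 possible).
H lost to B, F, so no entrant went undefeated.

None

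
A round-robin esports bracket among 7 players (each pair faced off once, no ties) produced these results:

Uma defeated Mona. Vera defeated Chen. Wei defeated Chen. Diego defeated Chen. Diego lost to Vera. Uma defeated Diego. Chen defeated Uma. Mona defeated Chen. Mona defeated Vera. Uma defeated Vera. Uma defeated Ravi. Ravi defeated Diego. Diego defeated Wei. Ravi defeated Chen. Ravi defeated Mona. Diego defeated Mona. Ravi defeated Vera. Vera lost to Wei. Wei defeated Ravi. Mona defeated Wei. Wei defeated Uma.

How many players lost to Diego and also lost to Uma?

1

Diego beat: Wei, Chen, Mona.
Uma beat: Mona, Ravi, Vera, Diego.
Both beat: Mona — 1.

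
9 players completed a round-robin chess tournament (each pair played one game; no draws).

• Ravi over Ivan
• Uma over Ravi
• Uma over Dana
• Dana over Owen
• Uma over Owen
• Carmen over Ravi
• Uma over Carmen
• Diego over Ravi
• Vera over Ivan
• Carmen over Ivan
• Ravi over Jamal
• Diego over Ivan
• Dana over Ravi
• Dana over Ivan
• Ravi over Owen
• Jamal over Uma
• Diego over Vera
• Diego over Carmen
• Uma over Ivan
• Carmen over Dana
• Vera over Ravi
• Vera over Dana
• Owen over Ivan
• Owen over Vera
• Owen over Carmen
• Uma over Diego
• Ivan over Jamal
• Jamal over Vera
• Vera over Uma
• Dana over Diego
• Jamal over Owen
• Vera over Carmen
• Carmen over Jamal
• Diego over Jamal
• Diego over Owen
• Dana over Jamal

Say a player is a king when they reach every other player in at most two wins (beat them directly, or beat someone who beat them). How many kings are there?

Owen cannot reach Diego in two steps.
Carmen reaches everyone (king).
Dana reaches everyone (king).
Diego reaches everyone (king).
Uma reaches everyone (king).
Vera reaches everyone (king).
Ravi cannot reach Dana, Diego in two steps.
Ivan cannot reach Carmen, Dana, Diego, Ravi in two steps.
Jamal reaches everyone (king).
Kings: Carmen, Dana, Diego, Uma, Vera, Jamal — 6.

6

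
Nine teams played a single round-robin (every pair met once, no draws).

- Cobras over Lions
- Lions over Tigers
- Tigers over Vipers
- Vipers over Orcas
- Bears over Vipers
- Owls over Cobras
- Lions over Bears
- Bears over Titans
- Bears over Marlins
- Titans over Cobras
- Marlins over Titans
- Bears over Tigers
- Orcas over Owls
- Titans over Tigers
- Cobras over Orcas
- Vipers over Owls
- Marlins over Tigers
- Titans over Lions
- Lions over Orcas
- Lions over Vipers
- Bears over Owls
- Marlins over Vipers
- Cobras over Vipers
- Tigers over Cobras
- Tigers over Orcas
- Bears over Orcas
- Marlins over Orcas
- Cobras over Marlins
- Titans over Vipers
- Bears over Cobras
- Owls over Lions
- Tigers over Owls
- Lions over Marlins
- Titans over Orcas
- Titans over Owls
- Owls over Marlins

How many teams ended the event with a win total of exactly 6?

1

Win totals: Vipers 2, Bears 7, Orcas 1, Titans 6, Lions 5, Cobras 4, Tigers 4, Marlins 4, Owls 3.
Exactly 6: Titans — 1 team.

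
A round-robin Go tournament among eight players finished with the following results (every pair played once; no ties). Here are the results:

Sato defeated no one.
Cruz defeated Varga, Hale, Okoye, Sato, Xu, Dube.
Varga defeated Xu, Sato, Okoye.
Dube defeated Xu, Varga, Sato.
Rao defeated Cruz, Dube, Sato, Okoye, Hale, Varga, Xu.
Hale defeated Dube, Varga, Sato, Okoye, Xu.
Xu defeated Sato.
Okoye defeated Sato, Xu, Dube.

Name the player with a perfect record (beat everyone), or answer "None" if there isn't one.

Rao

Rao has 7 wins out of 7 opponents — a perfect record.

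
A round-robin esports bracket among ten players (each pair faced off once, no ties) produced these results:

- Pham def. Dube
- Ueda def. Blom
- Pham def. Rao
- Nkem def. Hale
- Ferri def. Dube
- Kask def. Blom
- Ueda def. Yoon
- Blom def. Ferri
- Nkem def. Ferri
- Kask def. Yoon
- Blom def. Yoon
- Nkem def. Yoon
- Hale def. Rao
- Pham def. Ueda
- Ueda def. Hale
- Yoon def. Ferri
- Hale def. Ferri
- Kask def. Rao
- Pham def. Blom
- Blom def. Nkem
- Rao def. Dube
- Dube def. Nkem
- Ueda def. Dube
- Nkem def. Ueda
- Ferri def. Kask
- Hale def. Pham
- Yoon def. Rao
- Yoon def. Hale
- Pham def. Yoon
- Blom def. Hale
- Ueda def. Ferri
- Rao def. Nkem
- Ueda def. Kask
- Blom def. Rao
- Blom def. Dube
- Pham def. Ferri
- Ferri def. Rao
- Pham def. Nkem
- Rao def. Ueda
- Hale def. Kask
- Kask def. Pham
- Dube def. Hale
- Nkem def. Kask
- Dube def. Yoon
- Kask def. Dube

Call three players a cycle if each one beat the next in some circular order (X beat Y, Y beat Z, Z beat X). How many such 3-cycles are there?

Win totals: Kask 5, Blom 6, Rao 3, Ueda 6, Hale 4, Nkem 5, Ferri 3, Dube 3, Yoon 3, Pham 7.
A player with w wins dominates both others in C(w,2) triples; summing gives 10 + 15 + 3 + 15 + 6 + 10 + 3 + 3 + 3 + 21 = 89 transitive triples.
Total triples C(10,3) = 120, so cyclic triples = 120 − 89 = 31.

31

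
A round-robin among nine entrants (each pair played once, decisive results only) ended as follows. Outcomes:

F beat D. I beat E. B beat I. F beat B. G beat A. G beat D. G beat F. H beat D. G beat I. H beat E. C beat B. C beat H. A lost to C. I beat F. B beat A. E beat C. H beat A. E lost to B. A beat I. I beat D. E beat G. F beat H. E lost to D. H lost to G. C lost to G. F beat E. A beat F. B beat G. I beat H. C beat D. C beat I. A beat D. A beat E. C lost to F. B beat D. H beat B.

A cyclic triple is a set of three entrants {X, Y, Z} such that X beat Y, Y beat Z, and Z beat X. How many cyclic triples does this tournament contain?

20

Win totals: A 4, B 5, C 5, D 1, E 2, F 5, G 6, H 4, I 4.
An entrant with w wins dominates both others in C(w,2) triples; summing gives 6 + 10 + 10 + 0 + 1 + 10 + 15 + 6 + 6 = 64 transitive triples.
Total triples C(9,3) = 84, so cyclic triples = 84 − 64 = 20.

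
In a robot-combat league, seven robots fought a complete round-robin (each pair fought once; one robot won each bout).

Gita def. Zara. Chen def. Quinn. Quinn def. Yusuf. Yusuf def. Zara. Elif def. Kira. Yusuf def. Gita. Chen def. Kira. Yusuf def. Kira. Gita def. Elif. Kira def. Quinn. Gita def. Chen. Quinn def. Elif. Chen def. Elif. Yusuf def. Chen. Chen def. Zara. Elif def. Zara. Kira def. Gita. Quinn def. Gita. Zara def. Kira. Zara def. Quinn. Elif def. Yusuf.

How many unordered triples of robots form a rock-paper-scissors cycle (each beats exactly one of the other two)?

Win totals: Chen 4, Gita 3, Yusuf 4, Zara 2, Elif 3, Quinn 3, Kira 2.
A robot with w wins dominates both others in C(w,2) triples; summing gives 6 + 3 + 6 + 1 + 3 + 3 + 1 = 23 transitive triples.
Total triples C(7,3) = 35, so cyclic triples = 35 − 23 = 12.

12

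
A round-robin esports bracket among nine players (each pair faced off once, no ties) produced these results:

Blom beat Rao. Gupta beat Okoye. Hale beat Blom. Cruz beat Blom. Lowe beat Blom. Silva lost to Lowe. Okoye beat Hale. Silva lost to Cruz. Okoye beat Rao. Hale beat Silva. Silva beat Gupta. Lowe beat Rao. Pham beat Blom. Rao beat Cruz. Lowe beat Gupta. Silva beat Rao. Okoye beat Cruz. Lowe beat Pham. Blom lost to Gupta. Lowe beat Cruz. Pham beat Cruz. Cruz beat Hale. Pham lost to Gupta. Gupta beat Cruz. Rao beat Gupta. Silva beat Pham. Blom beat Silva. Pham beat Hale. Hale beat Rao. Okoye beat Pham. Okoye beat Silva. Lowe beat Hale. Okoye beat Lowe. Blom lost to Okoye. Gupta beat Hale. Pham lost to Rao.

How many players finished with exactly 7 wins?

2

Win totals: Lowe 7, Silva 3, Rao 3, Hale 3, Blom 2, Cruz 3, Gupta 5, Pham 3, Okoye 7.
Exactly 7: Lowe, Okoye — 2 players.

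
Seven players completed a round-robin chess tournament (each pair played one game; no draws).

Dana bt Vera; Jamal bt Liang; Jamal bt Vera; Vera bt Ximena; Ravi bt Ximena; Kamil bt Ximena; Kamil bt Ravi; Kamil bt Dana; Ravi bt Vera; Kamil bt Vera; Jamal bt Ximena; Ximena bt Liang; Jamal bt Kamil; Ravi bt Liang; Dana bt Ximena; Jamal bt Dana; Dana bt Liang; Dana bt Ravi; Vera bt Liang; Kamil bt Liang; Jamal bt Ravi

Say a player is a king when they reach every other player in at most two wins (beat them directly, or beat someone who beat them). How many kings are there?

1

Vera cannot reach Dana, Jamal, Kamil, Ravi in two steps.
Dana cannot reach Jamal, Kamil in two steps.
Jamal reaches everyone (king).
Ximena cannot reach Vera, Dana, Jamal, Kamil, Ravi in two steps.
Kamil cannot reach Jamal in two steps.
Ravi cannot reach Dana, Jamal, Kamil in two steps.
Liang cannot reach Vera, Dana, Jamal, Ximena, Kamil, Ravi in two steps.
Kings: Jamal — 1.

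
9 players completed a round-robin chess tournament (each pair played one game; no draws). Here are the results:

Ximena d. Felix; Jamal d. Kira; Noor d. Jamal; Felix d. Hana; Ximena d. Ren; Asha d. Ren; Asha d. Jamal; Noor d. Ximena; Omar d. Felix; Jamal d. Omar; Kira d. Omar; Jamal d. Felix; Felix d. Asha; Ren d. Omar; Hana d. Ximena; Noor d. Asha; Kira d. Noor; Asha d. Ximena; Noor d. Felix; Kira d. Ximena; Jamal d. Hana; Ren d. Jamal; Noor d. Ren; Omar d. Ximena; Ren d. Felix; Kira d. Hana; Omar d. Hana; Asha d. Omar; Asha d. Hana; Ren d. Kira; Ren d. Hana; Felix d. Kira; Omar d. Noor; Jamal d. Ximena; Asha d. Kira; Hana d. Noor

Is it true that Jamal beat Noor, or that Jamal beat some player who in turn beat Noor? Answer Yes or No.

Jamal did not beat Noor directly.
Jamal beat Omar, Kira, Hana, Felix, Ximena. Of those, Omar beat Noor.

Yes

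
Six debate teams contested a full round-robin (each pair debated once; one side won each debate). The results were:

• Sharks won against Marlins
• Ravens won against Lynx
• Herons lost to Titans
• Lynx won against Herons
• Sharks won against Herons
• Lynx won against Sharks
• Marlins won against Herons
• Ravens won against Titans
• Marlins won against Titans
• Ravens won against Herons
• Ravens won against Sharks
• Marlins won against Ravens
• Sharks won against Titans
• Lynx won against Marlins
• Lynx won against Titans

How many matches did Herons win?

0

Herons' results: beat no one; lost to Lynx, Marlins, Sharks, Ravens, Titans.
That is 0 wins.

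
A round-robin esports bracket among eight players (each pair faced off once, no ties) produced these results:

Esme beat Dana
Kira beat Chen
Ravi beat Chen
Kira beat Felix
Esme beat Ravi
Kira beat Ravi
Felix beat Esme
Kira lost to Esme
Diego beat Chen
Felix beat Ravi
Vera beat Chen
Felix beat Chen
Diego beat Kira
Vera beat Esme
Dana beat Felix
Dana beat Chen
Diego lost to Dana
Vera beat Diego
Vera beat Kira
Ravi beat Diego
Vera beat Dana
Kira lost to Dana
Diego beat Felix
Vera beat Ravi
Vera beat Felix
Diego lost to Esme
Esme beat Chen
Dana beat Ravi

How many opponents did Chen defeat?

Chen's results: beat no one; lost to Dana, Vera, Diego, Esme, Ravi, Felix, Kira.
That is 0 wins.

0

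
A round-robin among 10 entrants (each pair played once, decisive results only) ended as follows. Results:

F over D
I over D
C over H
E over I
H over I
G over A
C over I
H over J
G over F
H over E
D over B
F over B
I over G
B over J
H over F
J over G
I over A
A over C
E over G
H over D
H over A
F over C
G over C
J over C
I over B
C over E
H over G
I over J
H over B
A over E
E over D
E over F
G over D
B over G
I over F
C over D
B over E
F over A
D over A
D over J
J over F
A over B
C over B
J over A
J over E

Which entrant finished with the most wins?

Win totals: A 3, B 3, C 5, D 3, E 4, F 4, G 4, H 8, I 6, J 5.
H leads with 8 wins (next highest: 6).

H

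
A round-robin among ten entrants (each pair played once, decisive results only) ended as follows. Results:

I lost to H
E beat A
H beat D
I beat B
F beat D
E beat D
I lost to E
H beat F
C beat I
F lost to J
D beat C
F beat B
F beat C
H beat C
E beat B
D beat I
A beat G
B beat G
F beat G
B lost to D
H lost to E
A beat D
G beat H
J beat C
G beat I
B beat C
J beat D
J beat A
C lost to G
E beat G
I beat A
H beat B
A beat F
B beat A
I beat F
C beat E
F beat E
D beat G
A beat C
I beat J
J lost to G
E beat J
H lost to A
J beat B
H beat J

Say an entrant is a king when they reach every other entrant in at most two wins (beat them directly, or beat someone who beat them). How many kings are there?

10

A reaches everyone (king).
B reaches everyone (king).
C reaches everyone (king).
D reaches everyone (king).
E reaches everyone (king).
F reaches everyone (king).
G reaches everyone (king).
H reaches everyone (king).
I reaches everyone (king).
J reaches everyone (king).
Kings: A, B, C, D, E, F, G, H, I, J — 10.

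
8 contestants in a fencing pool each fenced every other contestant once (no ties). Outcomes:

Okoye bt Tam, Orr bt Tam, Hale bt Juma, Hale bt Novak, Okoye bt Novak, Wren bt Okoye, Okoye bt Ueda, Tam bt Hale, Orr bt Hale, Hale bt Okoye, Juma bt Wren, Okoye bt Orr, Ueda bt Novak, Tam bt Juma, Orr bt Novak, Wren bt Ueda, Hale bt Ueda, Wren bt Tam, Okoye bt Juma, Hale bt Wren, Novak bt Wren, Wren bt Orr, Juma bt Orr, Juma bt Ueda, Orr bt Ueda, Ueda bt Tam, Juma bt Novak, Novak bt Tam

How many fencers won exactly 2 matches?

3

Win totals: Tam 2, Juma 4, Wren 4, Hale 5, Orr 4, Novak 2, Ueda 2, Okoye 5.
Exactly 2: Tam, Novak, Ueda — 3 fencers.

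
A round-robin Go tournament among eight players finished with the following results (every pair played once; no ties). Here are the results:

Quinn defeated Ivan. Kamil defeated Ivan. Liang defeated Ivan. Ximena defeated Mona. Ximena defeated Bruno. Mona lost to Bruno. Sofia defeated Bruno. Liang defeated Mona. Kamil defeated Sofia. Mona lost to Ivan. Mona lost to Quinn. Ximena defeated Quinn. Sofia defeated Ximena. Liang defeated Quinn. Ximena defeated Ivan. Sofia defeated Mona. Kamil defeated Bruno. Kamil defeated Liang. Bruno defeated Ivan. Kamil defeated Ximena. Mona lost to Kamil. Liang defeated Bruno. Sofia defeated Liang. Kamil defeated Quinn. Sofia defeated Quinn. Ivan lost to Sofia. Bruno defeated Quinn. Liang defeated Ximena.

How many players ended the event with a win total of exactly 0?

Win totals: Mona 0, Bruno 3, Kamil 7, Quinn 2, Sofia 6, Ximena 4, Liang 5, Ivan 1.
Exactly 0: Mona — 1 player.

1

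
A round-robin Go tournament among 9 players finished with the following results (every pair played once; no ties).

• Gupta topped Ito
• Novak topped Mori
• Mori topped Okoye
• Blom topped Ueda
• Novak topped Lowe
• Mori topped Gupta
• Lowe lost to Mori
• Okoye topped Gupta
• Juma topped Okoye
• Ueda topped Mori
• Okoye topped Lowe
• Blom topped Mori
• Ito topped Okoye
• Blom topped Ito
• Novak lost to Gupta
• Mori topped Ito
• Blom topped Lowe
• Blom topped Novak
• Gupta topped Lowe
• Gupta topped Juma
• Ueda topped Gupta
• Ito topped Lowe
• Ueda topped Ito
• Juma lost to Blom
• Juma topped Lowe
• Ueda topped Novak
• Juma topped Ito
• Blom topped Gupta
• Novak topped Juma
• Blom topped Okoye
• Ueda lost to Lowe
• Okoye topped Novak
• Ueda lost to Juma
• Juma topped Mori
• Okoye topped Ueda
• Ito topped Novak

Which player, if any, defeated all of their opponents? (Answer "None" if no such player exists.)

Blom has 8 wins out of 8 opponents — a perfect record.

Blom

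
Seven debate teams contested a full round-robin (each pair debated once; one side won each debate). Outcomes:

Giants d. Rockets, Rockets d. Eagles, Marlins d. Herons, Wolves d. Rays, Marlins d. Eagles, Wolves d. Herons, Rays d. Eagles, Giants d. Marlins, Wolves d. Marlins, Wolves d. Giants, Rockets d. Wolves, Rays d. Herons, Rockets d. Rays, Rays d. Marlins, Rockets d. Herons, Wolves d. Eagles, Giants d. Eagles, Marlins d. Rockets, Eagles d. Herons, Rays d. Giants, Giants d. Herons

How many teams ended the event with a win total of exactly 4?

Win totals: Rays 4, Herons 0, Eagles 1, Marlins 3, Giants 4, Wolves 5, Rockets 4.
Exactly 4: Rays, Giants, Rockets — 3 teams.

3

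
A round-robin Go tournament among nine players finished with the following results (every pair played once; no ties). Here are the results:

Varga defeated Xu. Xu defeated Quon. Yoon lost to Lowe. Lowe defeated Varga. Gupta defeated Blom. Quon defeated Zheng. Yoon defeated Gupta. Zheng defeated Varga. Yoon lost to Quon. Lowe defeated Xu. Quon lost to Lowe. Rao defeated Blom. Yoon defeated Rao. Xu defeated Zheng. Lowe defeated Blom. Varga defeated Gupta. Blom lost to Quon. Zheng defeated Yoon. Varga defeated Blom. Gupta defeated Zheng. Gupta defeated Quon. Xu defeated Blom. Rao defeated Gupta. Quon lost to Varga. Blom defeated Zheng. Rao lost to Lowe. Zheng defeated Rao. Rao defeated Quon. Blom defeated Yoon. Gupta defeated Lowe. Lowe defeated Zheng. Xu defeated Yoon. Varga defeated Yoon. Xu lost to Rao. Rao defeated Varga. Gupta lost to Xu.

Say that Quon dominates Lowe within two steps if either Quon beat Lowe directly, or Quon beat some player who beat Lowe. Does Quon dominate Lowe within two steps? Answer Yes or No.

Quon did not beat Lowe directly.
Quon beat Yoon, Blom, Zheng, but each of them lost to Lowe. No two-step path.

No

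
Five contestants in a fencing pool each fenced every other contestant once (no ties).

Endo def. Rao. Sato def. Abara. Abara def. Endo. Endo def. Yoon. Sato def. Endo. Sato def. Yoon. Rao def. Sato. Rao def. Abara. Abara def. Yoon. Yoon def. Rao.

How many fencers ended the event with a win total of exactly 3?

Win totals: Abara 2, Yoon 1, Rao 2, Endo 2, Sato 3.
Exactly 3: Sato — 1 fencer.

1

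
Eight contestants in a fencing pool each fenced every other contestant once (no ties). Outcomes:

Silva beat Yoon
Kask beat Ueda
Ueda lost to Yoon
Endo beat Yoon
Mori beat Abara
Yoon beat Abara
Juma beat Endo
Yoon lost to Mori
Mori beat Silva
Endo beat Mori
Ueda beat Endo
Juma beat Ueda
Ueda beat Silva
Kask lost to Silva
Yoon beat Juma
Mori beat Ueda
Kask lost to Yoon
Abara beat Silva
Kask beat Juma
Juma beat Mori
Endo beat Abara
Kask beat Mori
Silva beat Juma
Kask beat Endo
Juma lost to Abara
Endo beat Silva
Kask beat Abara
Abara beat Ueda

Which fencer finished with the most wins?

Win totals: Mori 4, Yoon 4, Endo 4, Ueda 2, Abara 3, Juma 3, Kask 5, Silva 3.
Kask leads with 5 wins (next highest: 4).

Kask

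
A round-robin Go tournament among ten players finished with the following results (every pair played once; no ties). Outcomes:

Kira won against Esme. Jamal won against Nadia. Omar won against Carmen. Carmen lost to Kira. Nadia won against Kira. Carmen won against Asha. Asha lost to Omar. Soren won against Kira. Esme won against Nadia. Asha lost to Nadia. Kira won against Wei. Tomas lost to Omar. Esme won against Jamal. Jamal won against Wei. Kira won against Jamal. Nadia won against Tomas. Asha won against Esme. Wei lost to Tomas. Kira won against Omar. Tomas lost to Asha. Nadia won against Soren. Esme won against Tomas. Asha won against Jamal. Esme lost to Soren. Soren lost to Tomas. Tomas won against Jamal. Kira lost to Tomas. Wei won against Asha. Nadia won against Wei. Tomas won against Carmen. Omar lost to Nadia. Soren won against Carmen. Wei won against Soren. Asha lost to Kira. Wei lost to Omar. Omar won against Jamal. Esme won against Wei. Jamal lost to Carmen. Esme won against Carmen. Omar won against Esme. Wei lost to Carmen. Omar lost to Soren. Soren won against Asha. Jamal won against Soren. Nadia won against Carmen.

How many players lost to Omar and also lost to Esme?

Omar beat: Tomas, Asha, Esme, Carmen, Wei, Jamal.
Esme beat: Tomas, Nadia, Carmen, Wei, Jamal.
Both beat: Tomas, Carmen, Wei, Jamal — 4.

4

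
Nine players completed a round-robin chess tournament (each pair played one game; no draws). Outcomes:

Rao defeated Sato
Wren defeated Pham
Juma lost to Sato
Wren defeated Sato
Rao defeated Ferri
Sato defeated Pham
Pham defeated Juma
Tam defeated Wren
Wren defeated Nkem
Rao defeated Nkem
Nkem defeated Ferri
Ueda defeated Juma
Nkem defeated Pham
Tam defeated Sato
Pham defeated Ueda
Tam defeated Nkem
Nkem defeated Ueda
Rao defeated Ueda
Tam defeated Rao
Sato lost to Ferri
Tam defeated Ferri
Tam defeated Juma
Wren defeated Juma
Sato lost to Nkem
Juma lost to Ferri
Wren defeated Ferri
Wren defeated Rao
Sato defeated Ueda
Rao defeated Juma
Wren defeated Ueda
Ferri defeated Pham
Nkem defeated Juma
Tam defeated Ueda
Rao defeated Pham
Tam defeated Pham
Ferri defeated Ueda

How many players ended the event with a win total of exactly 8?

1

Win totals: Rao 6, Pham 2, Ueda 1, Nkem 5, Ferri 4, Sato 3, Tam 8, Juma 0, Wren 7.
Exactly 8: Tam — 1 player.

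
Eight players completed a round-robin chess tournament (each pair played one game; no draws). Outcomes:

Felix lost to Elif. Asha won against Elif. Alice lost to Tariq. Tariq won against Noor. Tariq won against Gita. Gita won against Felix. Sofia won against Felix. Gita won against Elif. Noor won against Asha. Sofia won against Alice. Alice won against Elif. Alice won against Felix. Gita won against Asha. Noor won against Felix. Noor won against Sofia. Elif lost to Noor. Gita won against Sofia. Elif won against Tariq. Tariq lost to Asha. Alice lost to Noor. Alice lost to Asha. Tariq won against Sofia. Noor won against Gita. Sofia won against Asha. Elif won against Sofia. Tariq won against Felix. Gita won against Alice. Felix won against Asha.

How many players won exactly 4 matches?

Win totals: Elif 3, Asha 3, Gita 5, Sofia 3, Alice 2, Felix 1, Noor 6, Tariq 5.
No player has exactly 4 wins.

0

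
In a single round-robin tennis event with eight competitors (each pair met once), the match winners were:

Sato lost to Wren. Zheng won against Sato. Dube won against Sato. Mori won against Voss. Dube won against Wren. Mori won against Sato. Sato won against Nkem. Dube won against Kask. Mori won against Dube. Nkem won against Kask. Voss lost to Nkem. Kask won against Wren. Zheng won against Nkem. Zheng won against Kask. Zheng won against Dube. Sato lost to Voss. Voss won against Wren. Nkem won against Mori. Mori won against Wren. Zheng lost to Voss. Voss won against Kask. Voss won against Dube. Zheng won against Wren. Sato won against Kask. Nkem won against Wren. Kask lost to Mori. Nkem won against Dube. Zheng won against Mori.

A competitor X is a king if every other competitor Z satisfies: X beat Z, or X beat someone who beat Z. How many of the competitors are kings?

4

Dube cannot reach Zheng, Voss, Mori in two steps.
Sato cannot reach Zheng in two steps.
Zheng reaches everyone (king).
Wren cannot reach Dube, Zheng, Voss, Mori in two steps.
Kask cannot reach Dube, Zheng, Nkem, Voss, Mori in two steps.
Nkem reaches everyone (king).
Voss reaches everyone (king).
Mori reaches everyone (king).
Kings: Zheng, Nkem, Voss, Mori — 4.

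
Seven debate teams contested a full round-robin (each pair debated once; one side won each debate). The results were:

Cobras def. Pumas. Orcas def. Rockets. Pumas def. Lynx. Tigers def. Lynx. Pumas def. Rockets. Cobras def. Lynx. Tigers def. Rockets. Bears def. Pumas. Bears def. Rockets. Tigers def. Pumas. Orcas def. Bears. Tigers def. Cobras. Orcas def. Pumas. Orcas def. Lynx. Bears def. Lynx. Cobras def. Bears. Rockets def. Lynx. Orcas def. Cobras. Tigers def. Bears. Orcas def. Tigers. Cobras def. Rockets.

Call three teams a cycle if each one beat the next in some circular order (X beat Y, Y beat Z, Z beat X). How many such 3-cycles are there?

Win totals: Tigers 5, Rockets 1, Orcas 6, Bears 3, Lynx 0, Pumas 2, Cobras 4.
A team with w wins dominates both others in C(w,2) triples; summing gives 10 + 0 + 15 + 3 + 0 + 1 + 6 = 35 transitive triples.
Total triples C(7,3) = 35, so cyclic triples = 35 − 35 = 0.

0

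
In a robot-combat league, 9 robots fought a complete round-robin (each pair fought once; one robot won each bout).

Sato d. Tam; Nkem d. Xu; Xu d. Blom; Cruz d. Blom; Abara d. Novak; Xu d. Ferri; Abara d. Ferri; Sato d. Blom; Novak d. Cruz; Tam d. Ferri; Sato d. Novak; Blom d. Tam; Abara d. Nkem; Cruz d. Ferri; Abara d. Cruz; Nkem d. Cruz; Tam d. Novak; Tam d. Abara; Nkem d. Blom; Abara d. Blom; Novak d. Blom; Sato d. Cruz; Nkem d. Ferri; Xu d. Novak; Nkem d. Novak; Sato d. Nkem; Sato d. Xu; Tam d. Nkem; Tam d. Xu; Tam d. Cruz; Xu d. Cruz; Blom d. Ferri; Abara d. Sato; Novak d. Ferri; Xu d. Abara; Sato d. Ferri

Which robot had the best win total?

Win totals: Sato 7, Novak 3, Tam 6, Nkem 5, Xu 5, Ferri 0, Cruz 2, Abara 6, Blom 2.
Sato leads with 7 wins (next highest: 6).

Sato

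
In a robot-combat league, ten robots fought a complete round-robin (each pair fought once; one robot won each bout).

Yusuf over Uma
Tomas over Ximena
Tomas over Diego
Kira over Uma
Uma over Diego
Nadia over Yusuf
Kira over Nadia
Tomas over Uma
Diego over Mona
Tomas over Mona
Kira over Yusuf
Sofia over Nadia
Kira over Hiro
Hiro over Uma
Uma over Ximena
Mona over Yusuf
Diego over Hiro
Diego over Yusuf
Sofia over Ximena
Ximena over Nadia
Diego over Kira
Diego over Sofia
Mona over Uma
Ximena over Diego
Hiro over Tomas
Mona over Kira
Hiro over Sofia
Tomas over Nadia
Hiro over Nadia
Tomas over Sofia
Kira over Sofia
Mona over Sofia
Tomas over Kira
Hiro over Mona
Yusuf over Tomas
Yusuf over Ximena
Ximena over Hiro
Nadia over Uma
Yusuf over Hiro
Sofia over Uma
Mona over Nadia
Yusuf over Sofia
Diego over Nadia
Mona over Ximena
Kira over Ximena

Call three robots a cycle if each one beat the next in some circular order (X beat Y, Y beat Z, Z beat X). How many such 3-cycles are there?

Win totals: Mona 6, Sofia 3, Hiro 5, Uma 2, Tomas 7, Yusuf 5, Kira 6, Diego 6, Ximena 3, Nadia 2.
A robot with w wins dominates both others in C(w,2) triples; summing gives 15 + 3 + 10 + 1 + 21 + 10 + 15 + 15 + 3 + 1 = 94 transitive triples.
Total triples C(10,3) = 120, so cyclic triples = 120 − 94 = 26.

26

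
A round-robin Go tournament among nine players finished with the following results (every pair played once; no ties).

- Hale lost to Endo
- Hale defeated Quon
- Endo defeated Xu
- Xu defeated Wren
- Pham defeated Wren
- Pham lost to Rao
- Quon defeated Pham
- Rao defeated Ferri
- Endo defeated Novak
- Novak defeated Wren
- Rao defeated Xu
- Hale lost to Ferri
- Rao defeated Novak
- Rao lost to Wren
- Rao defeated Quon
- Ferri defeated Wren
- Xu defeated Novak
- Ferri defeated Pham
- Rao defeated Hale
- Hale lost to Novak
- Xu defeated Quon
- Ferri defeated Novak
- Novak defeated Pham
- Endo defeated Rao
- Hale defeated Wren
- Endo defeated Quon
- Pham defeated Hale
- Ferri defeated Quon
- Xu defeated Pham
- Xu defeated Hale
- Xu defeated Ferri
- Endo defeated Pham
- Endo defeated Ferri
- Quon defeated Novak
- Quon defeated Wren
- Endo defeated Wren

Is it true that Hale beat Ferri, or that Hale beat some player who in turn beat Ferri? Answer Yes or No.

No

Hale did not beat Ferri directly.
Hale beat Wren, Quon, but each of them lost to Ferri. No two-step path.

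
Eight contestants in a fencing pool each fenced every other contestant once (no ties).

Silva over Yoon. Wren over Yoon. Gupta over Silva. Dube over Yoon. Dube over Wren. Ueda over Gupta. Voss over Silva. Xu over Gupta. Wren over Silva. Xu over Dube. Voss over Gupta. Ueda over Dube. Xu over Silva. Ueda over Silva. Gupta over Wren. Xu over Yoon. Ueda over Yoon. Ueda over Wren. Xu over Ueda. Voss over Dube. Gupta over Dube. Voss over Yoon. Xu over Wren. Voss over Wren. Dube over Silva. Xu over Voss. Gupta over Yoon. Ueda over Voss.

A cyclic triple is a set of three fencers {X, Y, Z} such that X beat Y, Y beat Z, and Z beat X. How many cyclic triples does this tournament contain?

Win totals: Voss 5, Ueda 6, Wren 2, Dube 3, Yoon 0, Xu 7, Gupta 4, Silva 1.
A fencer with w wins dominates both others in C(w,2) triples; summing gives 10 + 15 + 1 + 3 + 0 + 21 + 6 + 0 = 56 transitive triples.
Total triples C(8,3) = 56, so cyclic triples = 56 − 56 = 0.

0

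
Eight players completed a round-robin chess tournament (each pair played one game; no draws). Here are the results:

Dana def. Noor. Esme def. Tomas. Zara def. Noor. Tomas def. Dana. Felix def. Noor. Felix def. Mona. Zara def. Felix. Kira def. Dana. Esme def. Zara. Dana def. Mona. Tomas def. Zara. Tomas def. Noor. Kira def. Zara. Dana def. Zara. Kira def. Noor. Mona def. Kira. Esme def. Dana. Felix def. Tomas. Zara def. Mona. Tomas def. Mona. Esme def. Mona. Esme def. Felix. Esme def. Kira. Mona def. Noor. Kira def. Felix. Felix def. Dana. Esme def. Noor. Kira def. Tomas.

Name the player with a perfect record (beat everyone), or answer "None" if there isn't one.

Esme

Esme has 7 wins out of 7 opponents — a perfect record.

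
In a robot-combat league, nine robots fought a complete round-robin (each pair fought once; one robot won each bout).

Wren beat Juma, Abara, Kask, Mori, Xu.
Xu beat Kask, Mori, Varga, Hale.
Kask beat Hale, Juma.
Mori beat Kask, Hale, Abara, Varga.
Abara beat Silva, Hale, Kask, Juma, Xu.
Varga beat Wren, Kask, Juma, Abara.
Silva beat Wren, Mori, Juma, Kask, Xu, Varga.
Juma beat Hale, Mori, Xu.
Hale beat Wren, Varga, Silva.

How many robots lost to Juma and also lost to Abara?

2

Juma beat: Xu, Hale, Mori.
Abara beat: Xu, Juma, Kask, Hale, Silva.
Both beat: Xu, Hale — 2.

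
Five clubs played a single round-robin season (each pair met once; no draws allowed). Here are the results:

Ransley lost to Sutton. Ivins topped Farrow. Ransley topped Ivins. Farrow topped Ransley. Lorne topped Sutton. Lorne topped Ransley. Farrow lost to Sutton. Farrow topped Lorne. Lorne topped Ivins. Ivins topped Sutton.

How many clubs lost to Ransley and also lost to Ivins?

Ransley beat: Ivins.
Ivins beat: Farrow, Sutton.
No one was beaten by both.

0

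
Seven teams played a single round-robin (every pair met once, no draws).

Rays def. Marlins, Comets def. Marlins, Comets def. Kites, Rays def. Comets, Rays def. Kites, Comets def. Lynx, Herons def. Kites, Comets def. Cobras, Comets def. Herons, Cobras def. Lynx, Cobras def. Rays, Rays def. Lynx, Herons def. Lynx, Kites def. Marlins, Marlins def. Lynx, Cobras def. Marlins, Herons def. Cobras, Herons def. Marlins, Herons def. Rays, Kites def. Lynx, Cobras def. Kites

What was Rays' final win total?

Rays' results: beat Lynx, Comets, Marlins, Kites; lost to Herons, Cobras.
That is 4 wins.

4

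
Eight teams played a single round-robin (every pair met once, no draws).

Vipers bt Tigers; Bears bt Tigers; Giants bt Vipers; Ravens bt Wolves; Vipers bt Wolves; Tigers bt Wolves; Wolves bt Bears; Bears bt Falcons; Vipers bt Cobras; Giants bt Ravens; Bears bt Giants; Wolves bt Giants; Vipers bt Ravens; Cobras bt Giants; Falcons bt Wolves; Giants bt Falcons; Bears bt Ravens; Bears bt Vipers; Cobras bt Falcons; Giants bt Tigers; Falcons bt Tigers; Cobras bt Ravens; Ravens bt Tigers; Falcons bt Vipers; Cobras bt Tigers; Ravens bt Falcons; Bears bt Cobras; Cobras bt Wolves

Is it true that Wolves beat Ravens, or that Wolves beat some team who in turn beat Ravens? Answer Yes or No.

Yes

Wolves did not beat Ravens directly.
Wolves beat Bears, Giants. Of those, Bears beat Ravens.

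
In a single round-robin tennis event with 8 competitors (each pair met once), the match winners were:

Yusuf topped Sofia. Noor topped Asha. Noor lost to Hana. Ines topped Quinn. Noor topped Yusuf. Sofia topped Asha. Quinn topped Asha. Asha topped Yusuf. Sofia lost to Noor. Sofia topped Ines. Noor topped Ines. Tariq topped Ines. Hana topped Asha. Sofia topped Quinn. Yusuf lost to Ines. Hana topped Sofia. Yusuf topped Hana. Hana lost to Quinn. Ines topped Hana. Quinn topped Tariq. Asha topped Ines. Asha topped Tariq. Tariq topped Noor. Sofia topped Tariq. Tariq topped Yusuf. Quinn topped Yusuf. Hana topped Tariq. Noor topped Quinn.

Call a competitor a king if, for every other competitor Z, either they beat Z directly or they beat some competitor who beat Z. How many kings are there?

Quinn reaches everyone (king).
Yusuf reaches everyone (king).
Tariq reaches everyone (king).
Hana reaches everyone (king).
Ines reaches everyone (king).
Asha reaches everyone (king).
Noor reaches everyone (king).
Sofia reaches everyone (king).
Kings: Quinn, Yusuf, Tariq, Hana, Ines, Asha, Noor, Sofia — 8.

8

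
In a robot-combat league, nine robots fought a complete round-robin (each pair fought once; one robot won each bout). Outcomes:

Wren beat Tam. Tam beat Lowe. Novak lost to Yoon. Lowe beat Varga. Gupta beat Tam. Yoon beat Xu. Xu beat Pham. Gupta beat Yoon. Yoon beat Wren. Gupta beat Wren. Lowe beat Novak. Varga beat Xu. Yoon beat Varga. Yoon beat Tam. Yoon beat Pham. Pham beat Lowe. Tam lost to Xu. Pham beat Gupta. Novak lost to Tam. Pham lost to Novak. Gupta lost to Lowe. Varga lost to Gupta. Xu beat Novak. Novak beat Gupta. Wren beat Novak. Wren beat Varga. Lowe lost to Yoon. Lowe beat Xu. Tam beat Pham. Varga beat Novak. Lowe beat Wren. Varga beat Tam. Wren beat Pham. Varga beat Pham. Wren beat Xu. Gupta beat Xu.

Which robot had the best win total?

Yoon

Win totals: Novak 2, Tam 3, Gupta 5, Yoon 7, Lowe 5, Pham 2, Varga 4, Xu 3, Wren 5.
Yoon leads with 7 wins (next highest: 5).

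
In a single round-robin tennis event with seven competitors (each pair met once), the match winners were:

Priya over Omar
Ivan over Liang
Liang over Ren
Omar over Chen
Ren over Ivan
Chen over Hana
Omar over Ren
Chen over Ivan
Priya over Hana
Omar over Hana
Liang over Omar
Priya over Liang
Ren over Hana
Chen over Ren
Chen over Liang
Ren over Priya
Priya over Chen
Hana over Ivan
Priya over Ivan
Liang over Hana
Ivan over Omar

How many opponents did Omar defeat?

3

Omar's results: beat Hana, Chen, Ren; lost to Priya, Liang, Ivan.
That is 3 wins.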